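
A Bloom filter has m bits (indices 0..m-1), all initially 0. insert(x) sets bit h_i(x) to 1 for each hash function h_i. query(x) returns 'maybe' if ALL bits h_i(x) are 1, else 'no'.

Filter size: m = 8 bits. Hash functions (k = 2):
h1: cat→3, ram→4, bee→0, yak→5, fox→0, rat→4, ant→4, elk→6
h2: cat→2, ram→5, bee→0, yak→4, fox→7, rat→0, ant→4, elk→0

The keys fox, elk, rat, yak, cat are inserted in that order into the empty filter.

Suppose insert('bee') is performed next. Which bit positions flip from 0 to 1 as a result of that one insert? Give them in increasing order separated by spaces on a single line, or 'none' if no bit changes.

Start: bits=00000000
After insert 'fox': sets bits 0 7 -> bits=10000001
After insert 'elk': sets bits 0 6 -> bits=10000011
After insert 'rat': sets bits 0 4 -> bits=10001011
After insert 'yak': sets bits 4 5 -> bits=10001111
After insert 'cat': sets bits 2 3 -> bits=10111111
insert 'bee' would touch bits 0; currently bit0=1
Bits that are 0 among those (would change 0->1): none

Answer: none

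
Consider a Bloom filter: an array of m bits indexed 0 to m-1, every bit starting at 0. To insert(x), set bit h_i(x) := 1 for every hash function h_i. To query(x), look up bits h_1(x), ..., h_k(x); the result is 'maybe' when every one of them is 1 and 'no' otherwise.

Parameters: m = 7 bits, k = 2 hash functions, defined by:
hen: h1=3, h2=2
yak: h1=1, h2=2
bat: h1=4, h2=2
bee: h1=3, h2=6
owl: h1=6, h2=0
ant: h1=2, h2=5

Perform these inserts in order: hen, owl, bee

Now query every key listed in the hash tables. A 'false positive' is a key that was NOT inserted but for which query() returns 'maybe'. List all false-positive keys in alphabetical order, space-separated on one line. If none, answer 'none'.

Start: bits=0000000
After insert 'hen': sets bits 2 3 -> bits=0011000
After insert 'owl': sets bits 0 6 -> bits=1011001
After insert 'bee': sets bits 3 6 -> bits=1011001
Not inserted: ant bat yak — query each against bits=1011001:
query ant: checks bit2=1, bit5=0 (has a 0) -> no => not a false positive
query bat: checks bit2=1, bit4=0 (has a 0) -> no => not a false positive
query yak: checks bit1=0, bit2=1 (has a 0) -> no => not a false positive
False positives (alphabetical): none

Answer: none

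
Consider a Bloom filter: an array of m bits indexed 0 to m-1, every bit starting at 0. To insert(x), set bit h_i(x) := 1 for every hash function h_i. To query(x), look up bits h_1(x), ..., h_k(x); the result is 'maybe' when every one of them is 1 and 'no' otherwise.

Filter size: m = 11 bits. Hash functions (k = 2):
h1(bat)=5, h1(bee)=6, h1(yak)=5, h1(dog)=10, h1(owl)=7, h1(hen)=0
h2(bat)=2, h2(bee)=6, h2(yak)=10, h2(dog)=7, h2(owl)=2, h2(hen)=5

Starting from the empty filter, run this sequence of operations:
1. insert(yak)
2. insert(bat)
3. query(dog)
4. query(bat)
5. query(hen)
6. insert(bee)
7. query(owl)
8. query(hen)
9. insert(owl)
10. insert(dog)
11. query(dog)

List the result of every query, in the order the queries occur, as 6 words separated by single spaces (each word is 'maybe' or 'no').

Answer: no maybe no no no maybe

Derivation:
Start: bits=00000000000
Op 1: insert yak -> sets bits 5 10 -> bits=00000100001
Op 2: insert bat -> sets bits 2 5 -> bits=00100100001
Op 3: query dog -> checks bit7=0, bit10=1 (has a 0) -> no
Op 4: query bat -> checks bit2=1, bit5=1 (all 1) -> maybe
Op 5: query hen -> checks bit0=0, bit5=1 (has a 0) -> no
Op 6: insert bee -> sets bits 6 -> bits=00100110001
Op 7: query owl -> checks bit2=1, bit7=0 (has a 0) -> no
Op 8: query hen -> checks bit0=0, bit5=1 (has a 0) -> no
Op 9: insert owl -> sets bits 2 7 -> bits=00100111001
Op 10: insert dog -> sets bits 7 10 -> bits=00100111001
Op 11: query dog -> checks bit7=1, bit10=1 (all 1) -> maybe
Query results in order: no maybe no no no maybe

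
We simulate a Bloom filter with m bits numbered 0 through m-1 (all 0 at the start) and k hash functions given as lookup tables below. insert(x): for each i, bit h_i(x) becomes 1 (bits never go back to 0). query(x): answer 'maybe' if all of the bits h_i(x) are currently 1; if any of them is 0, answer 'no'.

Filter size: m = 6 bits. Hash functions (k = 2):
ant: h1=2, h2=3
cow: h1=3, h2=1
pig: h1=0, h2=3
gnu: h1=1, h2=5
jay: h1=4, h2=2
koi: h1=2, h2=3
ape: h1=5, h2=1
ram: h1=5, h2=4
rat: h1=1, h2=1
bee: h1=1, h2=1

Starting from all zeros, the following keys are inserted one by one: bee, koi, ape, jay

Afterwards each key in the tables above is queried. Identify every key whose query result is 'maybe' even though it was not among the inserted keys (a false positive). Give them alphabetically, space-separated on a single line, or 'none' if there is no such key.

Answer: ant cow gnu ram rat

Derivation:
Start: bits=000000
After insert 'bee': sets bits 1 -> bits=010000
After insert 'koi': sets bits 2 3 -> bits=011100
After insert 'ape': sets bits 1 5 -> bits=011101
After insert 'jay': sets bits 2 4 -> bits=011111
Not inserted: ant cow gnu pig ram rat — query each against bits=011111:
query ant: checks bit2=1, bit3=1 (all 1) -> maybe => FALSE POSITIVE
query cow: checks bit1=1, bit3=1 (all 1) -> maybe => FALSE POSITIVE
query gnu: checks bit1=1, bit5=1 (all 1) -> maybe => FALSE POSITIVE
query pig: checks bit0=0, bit3=1 (has a 0) -> no => not a false positive
query ram: checks bit4=1, bit5=1 (all 1) -> maybe => FALSE POSITIVE
query rat: checks bit1=1 (all 1) -> maybe => FALSE POSITIVE
False positives (alphabetical): ant cow gnu ram rat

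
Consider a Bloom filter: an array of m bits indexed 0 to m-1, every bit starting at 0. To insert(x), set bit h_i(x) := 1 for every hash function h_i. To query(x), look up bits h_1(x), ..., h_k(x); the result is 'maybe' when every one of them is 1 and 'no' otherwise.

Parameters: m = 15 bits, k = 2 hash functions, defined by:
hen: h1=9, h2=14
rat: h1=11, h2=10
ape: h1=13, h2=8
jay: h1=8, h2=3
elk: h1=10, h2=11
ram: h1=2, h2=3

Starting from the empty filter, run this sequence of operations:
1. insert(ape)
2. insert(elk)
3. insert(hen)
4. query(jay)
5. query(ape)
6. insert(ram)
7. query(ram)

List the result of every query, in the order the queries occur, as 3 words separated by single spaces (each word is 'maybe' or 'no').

Start: bits=000000000000000
Op 1: insert ape -> sets bits 8 13 -> bits=000000001000010
Op 2: insert elk -> sets bits 10 11 -> bits=000000001011010
Op 3: insert hen -> sets bits 9 14 -> bits=000000001111011
Op 4: query jay -> checks bit3=0, bit8=1 (has a 0) -> no
Op 5: query ape -> checks bit8=1, bit13=1 (all 1) -> maybe
Op 6: insert ram -> sets bits 2 3 -> bits=001100001111011
Op 7: query ram -> checks bit2=1, bit3=1 (all 1) -> maybe
Query results in order: no maybe maybe

Answer: no maybe maybe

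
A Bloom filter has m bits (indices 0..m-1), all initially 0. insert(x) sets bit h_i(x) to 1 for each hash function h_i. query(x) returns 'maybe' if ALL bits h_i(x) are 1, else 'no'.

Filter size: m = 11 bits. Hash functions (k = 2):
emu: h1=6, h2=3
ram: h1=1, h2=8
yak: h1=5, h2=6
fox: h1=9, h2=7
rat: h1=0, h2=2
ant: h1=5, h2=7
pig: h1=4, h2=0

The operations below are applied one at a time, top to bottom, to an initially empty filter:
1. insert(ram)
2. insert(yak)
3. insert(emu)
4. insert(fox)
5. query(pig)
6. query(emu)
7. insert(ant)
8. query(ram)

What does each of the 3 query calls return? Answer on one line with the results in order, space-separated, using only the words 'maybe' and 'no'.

Answer: no maybe maybe

Derivation:
Start: bits=00000000000
Op 1: insert ram -> sets bits 1 8 -> bits=01000000100
Op 2: insert yak -> sets bits 5 6 -> bits=01000110100
Op 3: insert emu -> sets bits 3 6 -> bits=01010110100
Op 4: insert fox -> sets bits 7 9 -> bits=01010111110
Op 5: query pig -> checks bit0=0, bit4=0 (has a 0) -> no
Op 6: query emu -> checks bit3=1, bit6=1 (all 1) -> maybe
Op 7: insert ant -> sets bits 5 7 -> bits=01010111110
Op 8: query ram -> checks bit1=1, bit8=1 (all 1) -> maybe
Query results in order: no maybe maybe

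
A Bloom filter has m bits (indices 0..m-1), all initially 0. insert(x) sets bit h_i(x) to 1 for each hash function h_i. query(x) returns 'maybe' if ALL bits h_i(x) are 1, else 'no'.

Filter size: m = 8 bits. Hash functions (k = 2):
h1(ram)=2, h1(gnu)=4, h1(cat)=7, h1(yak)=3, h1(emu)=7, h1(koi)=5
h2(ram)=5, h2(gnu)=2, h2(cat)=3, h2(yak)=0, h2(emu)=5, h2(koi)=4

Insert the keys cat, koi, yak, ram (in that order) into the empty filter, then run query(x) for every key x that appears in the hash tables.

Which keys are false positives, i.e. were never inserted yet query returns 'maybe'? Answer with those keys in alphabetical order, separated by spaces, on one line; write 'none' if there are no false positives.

Start: bits=00000000
After insert 'cat': sets bits 3 7 -> bits=00010001
After insert 'koi': sets bits 4 5 -> bits=00011101
After insert 'yak': sets bits 0 3 -> bits=10011101
After insert 'ram': sets bits 2 5 -> bits=10111101
Not inserted: emu gnu — query each against bits=10111101:
query emu: checks bit5=1, bit7=1 (all 1) -> maybe => FALSE POSITIVE
query gnu: checks bit2=1, bit4=1 (all 1) -> maybe => FALSE POSITIVE
False positives (alphabetical): emu gnu

Answer: emu gnu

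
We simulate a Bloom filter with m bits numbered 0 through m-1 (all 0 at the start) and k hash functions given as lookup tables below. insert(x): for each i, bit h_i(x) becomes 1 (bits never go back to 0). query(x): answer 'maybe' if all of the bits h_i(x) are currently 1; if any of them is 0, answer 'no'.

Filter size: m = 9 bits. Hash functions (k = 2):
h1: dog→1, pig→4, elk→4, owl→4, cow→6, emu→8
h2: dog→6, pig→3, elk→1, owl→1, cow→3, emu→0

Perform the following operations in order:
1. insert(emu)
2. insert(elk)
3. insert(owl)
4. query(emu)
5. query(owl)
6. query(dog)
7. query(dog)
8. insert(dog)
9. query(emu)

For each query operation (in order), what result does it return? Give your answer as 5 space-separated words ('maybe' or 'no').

Start: bits=000000000
Op 1: insert emu -> sets bits 0 8 -> bits=100000001
Op 2: insert elk -> sets bits 1 4 -> bits=110010001
Op 3: insert owl -> sets bits 1 4 -> bits=110010001
Op 4: query emu -> checks bit0=1, bit8=1 (all 1) -> maybe
Op 5: query owl -> checks bit1=1, bit4=1 (all 1) -> maybe
Op 6: query dog -> checks bit1=1, bit6=0 (has a 0) -> no
Op 7: query dog -> checks bit1=1, bit6=0 (has a 0) -> no
Op 8: insert dog -> sets bits 1 6 -> bits=110010101
Op 9: query emu -> checks bit0=1, bit8=1 (all 1) -> maybe
Query results in order: maybe maybe no no maybe

Answer: maybe maybe no no maybe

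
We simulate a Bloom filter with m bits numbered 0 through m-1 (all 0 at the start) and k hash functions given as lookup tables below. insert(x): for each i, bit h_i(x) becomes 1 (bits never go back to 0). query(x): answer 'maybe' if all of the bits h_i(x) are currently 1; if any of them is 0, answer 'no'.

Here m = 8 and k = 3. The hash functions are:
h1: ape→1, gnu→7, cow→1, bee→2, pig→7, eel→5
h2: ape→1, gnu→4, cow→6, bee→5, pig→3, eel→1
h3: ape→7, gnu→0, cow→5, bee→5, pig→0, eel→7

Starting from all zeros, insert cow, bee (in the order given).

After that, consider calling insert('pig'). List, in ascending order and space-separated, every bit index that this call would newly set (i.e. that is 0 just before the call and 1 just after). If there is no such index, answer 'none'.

Answer: 0 3 7

Derivation:
Start: bits=00000000
After insert 'cow': sets bits 1 5 6 -> bits=01000110
After insert 'bee': sets bits 2 5 -> bits=01100110
insert 'pig' would touch bits 0 3 7; currently bit0=0, bit3=0, bit7=0
Bits that are 0 among those (would change 0->1): 0 3 7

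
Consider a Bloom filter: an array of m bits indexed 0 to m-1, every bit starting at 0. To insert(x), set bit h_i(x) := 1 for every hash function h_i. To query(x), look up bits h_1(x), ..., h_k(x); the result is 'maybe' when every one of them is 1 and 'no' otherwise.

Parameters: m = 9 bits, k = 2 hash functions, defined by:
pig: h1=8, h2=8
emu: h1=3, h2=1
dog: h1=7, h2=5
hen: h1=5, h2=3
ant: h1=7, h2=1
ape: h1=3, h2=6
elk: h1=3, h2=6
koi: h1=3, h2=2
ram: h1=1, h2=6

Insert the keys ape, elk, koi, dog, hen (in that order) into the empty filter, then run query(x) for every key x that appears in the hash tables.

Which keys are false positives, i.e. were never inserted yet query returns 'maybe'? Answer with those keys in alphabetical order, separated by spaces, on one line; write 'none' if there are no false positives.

Answer: none

Derivation:
Start: bits=000000000
After insert 'ape': sets bits 3 6 -> bits=000100100
After insert 'elk': sets bits 3 6 -> bits=000100100
After insert 'koi': sets bits 2 3 -> bits=001100100
After insert 'dog': sets bits 5 7 -> bits=001101110
After insert 'hen': sets bits 3 5 -> bits=001101110
Not inserted: ant emu pig ram — query each against bits=001101110:
query ant: checks bit1=0, bit7=1 (has a 0) -> no => not a false positive
query emu: checks bit1=0, bit3=1 (has a 0) -> no => not a false positive
query pig: checks bit8=0 (has a 0) -> no => not a false positive
query ram: checks bit1=0, bit6=1 (has a 0) -> no => not a false positive
False positives (alphabetical): none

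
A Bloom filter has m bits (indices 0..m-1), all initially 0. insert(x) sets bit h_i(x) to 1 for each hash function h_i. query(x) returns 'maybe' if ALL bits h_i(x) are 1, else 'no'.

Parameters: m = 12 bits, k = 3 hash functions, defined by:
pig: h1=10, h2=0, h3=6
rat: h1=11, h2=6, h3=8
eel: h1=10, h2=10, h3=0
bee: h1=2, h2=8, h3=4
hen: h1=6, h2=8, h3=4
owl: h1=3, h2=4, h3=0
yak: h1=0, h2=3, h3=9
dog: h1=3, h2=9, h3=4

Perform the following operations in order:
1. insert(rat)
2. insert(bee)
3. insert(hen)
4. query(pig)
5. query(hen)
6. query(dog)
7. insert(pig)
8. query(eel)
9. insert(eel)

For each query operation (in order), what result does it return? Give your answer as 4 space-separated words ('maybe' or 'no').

Answer: no maybe no maybe

Derivation:
Start: bits=000000000000
Op 1: insert rat -> sets bits 6 8 11 -> bits=000000101001
Op 2: insert bee -> sets bits 2 4 8 -> bits=001010101001
Op 3: insert hen -> sets bits 4 6 8 -> bits=001010101001
Op 4: query pig -> checks bit0=0, bit6=1, bit10=0 (has a 0) -> no
Op 5: query hen -> checks bit4=1, bit6=1, bit8=1 (all 1) -> maybe
Op 6: query dog -> checks bit3=0, bit4=1, bit9=0 (has a 0) -> no
Op 7: insert pig -> sets bits 0 6 10 -> bits=101010101011
Op 8: query eel -> checks bit0=1, bit10=1 (all 1) -> maybe
Op 9: insert eel -> sets bits 0 10 -> bits=101010101011
Query results in order: no maybe no maybe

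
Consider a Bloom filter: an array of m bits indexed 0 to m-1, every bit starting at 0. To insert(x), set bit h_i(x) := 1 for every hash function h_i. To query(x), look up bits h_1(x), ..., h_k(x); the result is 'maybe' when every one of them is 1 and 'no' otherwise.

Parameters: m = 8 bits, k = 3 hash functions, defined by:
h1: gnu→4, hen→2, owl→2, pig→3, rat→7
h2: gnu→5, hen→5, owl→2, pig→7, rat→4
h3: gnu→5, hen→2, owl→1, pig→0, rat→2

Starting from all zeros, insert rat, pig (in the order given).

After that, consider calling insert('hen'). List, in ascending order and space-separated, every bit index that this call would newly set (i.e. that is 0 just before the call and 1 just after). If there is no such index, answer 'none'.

Answer: 5

Derivation:
Start: bits=00000000
After insert 'rat': sets bits 2 4 7 -> bits=00101001
After insert 'pig': sets bits 0 3 7 -> bits=10111001
insert 'hen' would touch bits 2 5; currently bit2=1, bit5=0
Bits that are 0 among those (would change 0->1): 5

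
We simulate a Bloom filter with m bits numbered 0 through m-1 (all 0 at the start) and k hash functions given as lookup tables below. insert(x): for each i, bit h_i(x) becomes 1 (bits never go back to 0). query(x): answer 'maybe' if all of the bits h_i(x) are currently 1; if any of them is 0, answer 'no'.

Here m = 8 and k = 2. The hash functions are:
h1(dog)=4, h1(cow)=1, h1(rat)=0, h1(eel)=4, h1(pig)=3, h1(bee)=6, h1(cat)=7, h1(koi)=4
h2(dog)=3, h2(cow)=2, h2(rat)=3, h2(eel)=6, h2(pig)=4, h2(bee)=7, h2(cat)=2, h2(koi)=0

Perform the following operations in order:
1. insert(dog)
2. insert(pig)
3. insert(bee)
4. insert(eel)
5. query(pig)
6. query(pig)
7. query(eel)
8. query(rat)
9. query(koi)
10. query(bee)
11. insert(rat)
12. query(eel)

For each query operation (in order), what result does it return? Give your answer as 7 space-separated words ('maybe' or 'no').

Answer: maybe maybe maybe no no maybe maybe

Derivation:
Start: bits=00000000
Op 1: insert dog -> sets bits 3 4 -> bits=00011000
Op 2: insert pig -> sets bits 3 4 -> bits=00011000
Op 3: insert bee -> sets bits 6 7 -> bits=00011011
Op 4: insert eel -> sets bits 4 6 -> bits=00011011
Op 5: query pig -> checks bit3=1, bit4=1 (all 1) -> maybe
Op 6: query pig -> checks bit3=1, bit4=1 (all 1) -> maybe
Op 7: query eel -> checks bit4=1, bit6=1 (all 1) -> maybe
Op 8: query rat -> checks bit0=0, bit3=1 (has a 0) -> no
Op 9: query koi -> checks bit0=0, bit4=1 (has a 0) -> no
Op 10: query bee -> checks bit6=1, bit7=1 (all 1) -> maybe
Op 11: insert rat -> sets bits 0 3 -> bits=10011011
Op 12: query eel -> checks bit4=1, bit6=1 (all 1) -> maybe
Query results in order: maybe maybe maybe no no maybe maybe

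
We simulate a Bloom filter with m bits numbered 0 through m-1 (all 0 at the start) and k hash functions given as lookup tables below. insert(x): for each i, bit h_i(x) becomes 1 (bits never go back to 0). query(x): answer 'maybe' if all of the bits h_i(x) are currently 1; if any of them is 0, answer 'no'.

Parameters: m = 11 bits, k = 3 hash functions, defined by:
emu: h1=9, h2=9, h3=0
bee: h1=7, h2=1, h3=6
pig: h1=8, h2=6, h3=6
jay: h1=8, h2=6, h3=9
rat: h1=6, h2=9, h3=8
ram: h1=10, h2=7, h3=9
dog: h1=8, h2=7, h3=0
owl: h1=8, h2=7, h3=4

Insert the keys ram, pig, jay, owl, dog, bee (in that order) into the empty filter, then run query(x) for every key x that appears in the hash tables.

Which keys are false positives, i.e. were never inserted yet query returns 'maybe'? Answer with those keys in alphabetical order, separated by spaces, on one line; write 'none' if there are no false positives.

Answer: emu rat

Derivation:
Start: bits=00000000000
After insert 'ram': sets bits 7 9 10 -> bits=00000001011
After insert 'pig': sets bits 6 8 -> bits=00000011111
After insert 'jay': sets bits 6 8 9 -> bits=00000011111
After insert 'owl': sets bits 4 7 8 -> bits=00001011111
After insert 'dog': sets bits 0 7 8 -> bits=10001011111
After insert 'bee': sets bits 1 6 7 -> bits=11001011111
Not inserted: emu rat — query each against bits=11001011111:
query emu: checks bit0=1, bit9=1 (all 1) -> maybe => FALSE POSITIVE
query rat: checks bit6=1, bit8=1, bit9=1 (all 1) -> maybe => FALSE POSITIVE
False positives (alphabetical): emu rat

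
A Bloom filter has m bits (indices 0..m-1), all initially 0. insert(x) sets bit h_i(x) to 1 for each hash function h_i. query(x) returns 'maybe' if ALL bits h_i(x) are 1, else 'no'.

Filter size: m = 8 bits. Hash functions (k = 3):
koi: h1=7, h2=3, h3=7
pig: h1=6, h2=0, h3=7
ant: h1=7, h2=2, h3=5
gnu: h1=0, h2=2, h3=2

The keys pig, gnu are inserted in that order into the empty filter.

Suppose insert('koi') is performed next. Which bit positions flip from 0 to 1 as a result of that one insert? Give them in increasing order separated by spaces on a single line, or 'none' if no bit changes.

Start: bits=00000000
After insert 'pig': sets bits 0 6 7 -> bits=10000011
After insert 'gnu': sets bits 0 2 -> bits=10100011
insert 'koi' would touch bits 3 7; currently bit3=0, bit7=1
Bits that are 0 among those (would change 0->1): 3

Answer: 3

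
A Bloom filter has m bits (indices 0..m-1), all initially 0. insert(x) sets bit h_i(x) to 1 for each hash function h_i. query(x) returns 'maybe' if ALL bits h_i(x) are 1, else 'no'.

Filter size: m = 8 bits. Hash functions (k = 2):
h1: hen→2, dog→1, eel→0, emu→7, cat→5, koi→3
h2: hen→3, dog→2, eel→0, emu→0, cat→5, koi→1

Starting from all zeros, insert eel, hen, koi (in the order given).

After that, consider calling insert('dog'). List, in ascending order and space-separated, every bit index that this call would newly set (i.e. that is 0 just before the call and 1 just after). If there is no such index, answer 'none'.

Answer: none

Derivation:
Start: bits=00000000
After insert 'eel': sets bits 0 -> bits=10000000
After insert 'hen': sets bits 2 3 -> bits=10110000
After insert 'koi': sets bits 1 3 -> bits=11110000
insert 'dog' would touch bits 1 2; currently bit1=1, bit2=1
Bits that are 0 among those (would change 0->1): none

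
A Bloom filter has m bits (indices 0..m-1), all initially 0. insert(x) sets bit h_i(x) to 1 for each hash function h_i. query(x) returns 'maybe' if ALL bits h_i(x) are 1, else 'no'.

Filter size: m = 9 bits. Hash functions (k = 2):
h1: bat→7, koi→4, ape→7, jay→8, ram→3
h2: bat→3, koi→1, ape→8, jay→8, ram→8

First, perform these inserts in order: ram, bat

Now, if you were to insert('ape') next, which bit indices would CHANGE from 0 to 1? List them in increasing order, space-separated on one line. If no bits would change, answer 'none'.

Start: bits=000000000
After insert 'ram': sets bits 3 8 -> bits=000100001
After insert 'bat': sets bits 3 7 -> bits=000100011
insert 'ape' would touch bits 7 8; currently bit7=1, bit8=1
Bits that are 0 among those (would change 0->1): none

Answer: none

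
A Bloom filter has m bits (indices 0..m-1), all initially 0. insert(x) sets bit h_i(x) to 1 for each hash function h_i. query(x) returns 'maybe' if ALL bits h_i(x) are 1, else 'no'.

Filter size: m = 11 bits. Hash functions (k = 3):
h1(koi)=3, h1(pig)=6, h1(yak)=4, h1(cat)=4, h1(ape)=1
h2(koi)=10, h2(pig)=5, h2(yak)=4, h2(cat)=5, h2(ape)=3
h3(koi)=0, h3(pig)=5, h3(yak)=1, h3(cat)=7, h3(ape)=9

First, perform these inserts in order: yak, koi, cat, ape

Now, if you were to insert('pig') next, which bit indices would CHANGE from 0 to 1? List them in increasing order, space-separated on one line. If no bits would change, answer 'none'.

Start: bits=00000000000
After insert 'yak': sets bits 1 4 -> bits=01001000000
After insert 'koi': sets bits 0 3 10 -> bits=11011000001
After insert 'cat': sets bits 4 5 7 -> bits=11011101001
After insert 'ape': sets bits 1 3 9 -> bits=11011101011
insert 'pig' would touch bits 5 6; currently bit5=1, bit6=0
Bits that are 0 among those (would change 0->1): 6

Answer: 6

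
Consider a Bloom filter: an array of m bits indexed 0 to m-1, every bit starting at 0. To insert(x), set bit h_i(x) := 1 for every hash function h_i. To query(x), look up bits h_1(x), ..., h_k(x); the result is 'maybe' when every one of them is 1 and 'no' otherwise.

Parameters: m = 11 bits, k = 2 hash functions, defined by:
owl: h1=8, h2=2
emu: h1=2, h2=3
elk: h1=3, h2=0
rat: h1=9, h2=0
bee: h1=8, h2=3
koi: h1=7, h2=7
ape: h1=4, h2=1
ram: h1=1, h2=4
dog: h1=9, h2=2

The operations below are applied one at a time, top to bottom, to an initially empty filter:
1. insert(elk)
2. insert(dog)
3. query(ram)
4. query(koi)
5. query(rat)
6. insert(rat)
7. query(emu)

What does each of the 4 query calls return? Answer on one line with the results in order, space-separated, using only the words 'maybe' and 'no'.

Start: bits=00000000000
Op 1: insert elk -> sets bits 0 3 -> bits=10010000000
Op 2: insert dog -> sets bits 2 9 -> bits=10110000010
Op 3: query ram -> checks bit1=0, bit4=0 (has a 0) -> no
Op 4: query koi -> checks bit7=0 (has a 0) -> no
Op 5: query rat -> checks bit0=1, bit9=1 (all 1) -> maybe
Op 6: insert rat -> sets bits 0 9 -> bits=10110000010
Op 7: query emu -> checks bit2=1, bit3=1 (all 1) -> maybe
Query results in order: no no maybe maybe

Answer: no no maybe maybe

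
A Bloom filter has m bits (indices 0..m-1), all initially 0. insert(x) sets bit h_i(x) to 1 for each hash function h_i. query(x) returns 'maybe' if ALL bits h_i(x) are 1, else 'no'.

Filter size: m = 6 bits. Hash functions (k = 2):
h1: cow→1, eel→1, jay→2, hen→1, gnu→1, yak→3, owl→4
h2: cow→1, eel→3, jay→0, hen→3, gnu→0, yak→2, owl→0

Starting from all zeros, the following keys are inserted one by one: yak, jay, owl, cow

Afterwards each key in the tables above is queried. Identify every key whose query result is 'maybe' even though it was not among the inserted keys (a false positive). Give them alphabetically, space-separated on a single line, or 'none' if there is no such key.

Start: bits=000000
After insert 'yak': sets bits 2 3 -> bits=001100
After insert 'jay': sets bits 0 2 -> bits=101100
After insert 'owl': sets bits 0 4 -> bits=101110
After insert 'cow': sets bits 1 -> bits=111110
Not inserted: eel gnu hen — query each against bits=111110:
query eel: checks bit1=1, bit3=1 (all 1) -> maybe => FALSE POSITIVE
query gnu: checks bit0=1, bit1=1 (all 1) -> maybe => FALSE POSITIVE
query hen: checks bit1=1, bit3=1 (all 1) -> maybe => FALSE POSITIVE
False positives (alphabetical): eel gnu hen

Answer: eel gnu hen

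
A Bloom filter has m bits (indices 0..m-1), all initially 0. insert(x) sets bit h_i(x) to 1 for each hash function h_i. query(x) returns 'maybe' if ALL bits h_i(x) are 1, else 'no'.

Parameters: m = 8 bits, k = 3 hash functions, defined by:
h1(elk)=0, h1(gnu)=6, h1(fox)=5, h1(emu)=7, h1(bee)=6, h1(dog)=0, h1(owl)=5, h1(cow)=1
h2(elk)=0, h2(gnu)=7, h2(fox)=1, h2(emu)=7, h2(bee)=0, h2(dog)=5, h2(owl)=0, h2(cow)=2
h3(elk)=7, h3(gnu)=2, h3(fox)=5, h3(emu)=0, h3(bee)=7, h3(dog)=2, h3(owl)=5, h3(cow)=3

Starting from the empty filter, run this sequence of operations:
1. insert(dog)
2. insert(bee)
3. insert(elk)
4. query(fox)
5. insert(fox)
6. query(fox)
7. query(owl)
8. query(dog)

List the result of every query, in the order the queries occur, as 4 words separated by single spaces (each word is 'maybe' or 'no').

Start: bits=00000000
Op 1: insert dog -> sets bits 0 2 5 -> bits=10100100
Op 2: insert bee -> sets bits 0 6 7 -> bits=10100111
Op 3: insert elk -> sets bits 0 7 -> bits=10100111
Op 4: query fox -> checks bit1=0, bit5=1 (has a 0) -> no
Op 5: insert fox -> sets bits 1 5 -> bits=11100111
Op 6: query fox -> checks bit1=1, bit5=1 (all 1) -> maybe
Op 7: query owl -> checks bit0=1, bit5=1 (all 1) -> maybe
Op 8: query dog -> checks bit0=1, bit2=1, bit5=1 (all 1) -> maybe
Query results in order: no maybe maybe maybe

Answer: no maybe maybe maybe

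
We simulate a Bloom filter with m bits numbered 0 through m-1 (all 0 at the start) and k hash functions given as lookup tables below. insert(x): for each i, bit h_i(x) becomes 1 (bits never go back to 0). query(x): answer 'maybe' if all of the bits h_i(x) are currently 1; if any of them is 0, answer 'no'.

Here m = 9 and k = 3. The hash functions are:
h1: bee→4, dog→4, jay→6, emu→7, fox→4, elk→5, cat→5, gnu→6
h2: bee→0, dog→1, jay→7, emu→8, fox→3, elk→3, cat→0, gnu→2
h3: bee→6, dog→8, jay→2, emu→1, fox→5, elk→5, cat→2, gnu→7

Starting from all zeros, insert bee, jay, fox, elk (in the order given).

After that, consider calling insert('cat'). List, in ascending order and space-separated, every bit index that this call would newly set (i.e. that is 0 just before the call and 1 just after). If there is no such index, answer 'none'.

Answer: none

Derivation:
Start: bits=000000000
After insert 'bee': sets bits 0 4 6 -> bits=100010100
After insert 'jay': sets bits 2 6 7 -> bits=101010110
After insert 'fox': sets bits 3 4 5 -> bits=101111110
After insert 'elk': sets bits 3 5 -> bits=101111110
insert 'cat' would touch bits 0 2 5; currently bit0=1, bit2=1, bit5=1
Bits that are 0 among those (would change 0->1): none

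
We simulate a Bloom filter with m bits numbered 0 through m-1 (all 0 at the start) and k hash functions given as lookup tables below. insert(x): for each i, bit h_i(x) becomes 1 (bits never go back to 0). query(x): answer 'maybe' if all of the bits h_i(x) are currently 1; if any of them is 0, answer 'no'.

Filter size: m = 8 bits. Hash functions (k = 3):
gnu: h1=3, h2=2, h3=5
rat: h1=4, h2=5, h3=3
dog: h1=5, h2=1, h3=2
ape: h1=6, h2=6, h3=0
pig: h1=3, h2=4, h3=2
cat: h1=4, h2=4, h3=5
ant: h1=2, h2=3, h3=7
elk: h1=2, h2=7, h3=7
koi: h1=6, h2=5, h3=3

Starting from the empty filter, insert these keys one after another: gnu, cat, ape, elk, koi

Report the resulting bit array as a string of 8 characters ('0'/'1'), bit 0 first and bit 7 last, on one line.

Start: bits=00000000
After insert 'gnu': sets bits 2 3 5 -> bits=00110100
After insert 'cat': sets bits 4 5 -> bits=00111100
After insert 'ape': sets bits 0 6 -> bits=10111110
After insert 'elk': sets bits 2 7 -> bits=10111111
After insert 'koi': sets bits 3 5 6 -> bits=10111111

Answer: 10111111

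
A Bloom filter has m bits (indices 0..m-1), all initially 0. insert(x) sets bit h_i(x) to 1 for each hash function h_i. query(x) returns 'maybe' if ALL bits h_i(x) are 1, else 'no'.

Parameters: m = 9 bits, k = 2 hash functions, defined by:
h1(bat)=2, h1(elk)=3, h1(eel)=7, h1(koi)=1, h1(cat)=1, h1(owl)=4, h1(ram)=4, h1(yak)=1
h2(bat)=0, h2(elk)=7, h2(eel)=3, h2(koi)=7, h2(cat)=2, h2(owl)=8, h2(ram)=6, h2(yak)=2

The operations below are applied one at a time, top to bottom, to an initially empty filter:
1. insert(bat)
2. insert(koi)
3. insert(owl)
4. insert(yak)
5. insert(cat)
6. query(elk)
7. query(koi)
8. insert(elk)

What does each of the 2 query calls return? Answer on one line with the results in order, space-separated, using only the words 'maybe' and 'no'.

Start: bits=000000000
Op 1: insert bat -> sets bits 0 2 -> bits=101000000
Op 2: insert koi -> sets bits 1 7 -> bits=111000010
Op 3: insert owl -> sets bits 4 8 -> bits=111010011
Op 4: insert yak -> sets bits 1 2 -> bits=111010011
Op 5: insert cat -> sets bits 1 2 -> bits=111010011
Op 6: query elk -> checks bit3=0, bit7=1 (has a 0) -> no
Op 7: query koi -> checks bit1=1, bit7=1 (all 1) -> maybe
Op 8: insert elk -> sets bits 3 7 -> bits=111110011
Query results in order: no maybe

Answer: no maybe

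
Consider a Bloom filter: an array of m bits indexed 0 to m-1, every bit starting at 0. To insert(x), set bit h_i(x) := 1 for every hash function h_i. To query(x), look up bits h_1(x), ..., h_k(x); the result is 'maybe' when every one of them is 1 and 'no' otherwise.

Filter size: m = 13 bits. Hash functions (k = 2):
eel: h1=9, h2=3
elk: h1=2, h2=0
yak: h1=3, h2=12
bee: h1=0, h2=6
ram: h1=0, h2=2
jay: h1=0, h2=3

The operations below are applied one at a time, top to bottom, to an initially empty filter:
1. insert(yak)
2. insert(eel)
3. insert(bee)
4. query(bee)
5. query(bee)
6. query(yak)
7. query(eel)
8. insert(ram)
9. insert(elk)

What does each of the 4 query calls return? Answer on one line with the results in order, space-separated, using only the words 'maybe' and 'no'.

Answer: maybe maybe maybe maybe

Derivation:
Start: bits=0000000000000
Op 1: insert yak -> sets bits 3 12 -> bits=0001000000001
Op 2: insert eel -> sets bits 3 9 -> bits=0001000001001
Op 3: insert bee -> sets bits 0 6 -> bits=1001001001001
Op 4: query bee -> checks bit0=1, bit6=1 (all 1) -> maybe
Op 5: query bee -> checks bit0=1, bit6=1 (all 1) -> maybe
Op 6: query yak -> checks bit3=1, bit12=1 (all 1) -> maybe
Op 7: query eel -> checks bit3=1, bit9=1 (all 1) -> maybe
Op 8: insert ram -> sets bits 0 2 -> bits=1011001001001
Op 9: insert elk -> sets bits 0 2 -> bits=1011001001001
Query results in order: maybe maybe maybe maybe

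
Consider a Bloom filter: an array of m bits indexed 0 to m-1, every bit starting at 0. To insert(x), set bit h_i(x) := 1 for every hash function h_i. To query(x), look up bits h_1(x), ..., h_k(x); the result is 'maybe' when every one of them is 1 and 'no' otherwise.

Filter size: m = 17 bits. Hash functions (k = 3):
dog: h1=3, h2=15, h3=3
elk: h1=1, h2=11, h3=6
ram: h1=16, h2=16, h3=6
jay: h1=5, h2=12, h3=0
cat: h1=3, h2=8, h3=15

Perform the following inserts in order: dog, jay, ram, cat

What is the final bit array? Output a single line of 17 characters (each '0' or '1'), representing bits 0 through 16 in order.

Answer: 10010110100010011

Derivation:
Start: bits=00000000000000000
After insert 'dog': sets bits 3 15 -> bits=00010000000000010
After insert 'jay': sets bits 0 5 12 -> bits=10010100000010010
After insert 'ram': sets bits 6 16 -> bits=10010110000010011
After insert 'cat': sets bits 3 8 15 -> bits=10010110100010011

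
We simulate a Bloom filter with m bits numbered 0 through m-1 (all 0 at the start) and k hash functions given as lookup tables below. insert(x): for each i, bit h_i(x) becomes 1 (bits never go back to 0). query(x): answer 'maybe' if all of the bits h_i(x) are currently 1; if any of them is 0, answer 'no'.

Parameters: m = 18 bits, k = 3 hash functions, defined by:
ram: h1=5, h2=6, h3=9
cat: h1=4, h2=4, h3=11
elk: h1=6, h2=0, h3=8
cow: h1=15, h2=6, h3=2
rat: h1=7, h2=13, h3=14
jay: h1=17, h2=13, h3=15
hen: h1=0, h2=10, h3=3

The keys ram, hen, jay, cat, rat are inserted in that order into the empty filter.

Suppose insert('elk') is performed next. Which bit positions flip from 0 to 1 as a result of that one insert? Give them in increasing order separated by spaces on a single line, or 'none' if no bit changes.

Start: bits=000000000000000000
After insert 'ram': sets bits 5 6 9 -> bits=000001100100000000
After insert 'hen': sets bits 0 3 10 -> bits=100101100110000000
After insert 'jay': sets bits 13 15 17 -> bits=100101100110010101
After insert 'cat': sets bits 4 11 -> bits=100111100111010101
After insert 'rat': sets bits 7 13 14 -> bits=100111110111011101
insert 'elk' would touch bits 0 6 8; currently bit0=1, bit6=1, bit8=0
Bits that are 0 among those (would change 0->1): 8

Answer: 8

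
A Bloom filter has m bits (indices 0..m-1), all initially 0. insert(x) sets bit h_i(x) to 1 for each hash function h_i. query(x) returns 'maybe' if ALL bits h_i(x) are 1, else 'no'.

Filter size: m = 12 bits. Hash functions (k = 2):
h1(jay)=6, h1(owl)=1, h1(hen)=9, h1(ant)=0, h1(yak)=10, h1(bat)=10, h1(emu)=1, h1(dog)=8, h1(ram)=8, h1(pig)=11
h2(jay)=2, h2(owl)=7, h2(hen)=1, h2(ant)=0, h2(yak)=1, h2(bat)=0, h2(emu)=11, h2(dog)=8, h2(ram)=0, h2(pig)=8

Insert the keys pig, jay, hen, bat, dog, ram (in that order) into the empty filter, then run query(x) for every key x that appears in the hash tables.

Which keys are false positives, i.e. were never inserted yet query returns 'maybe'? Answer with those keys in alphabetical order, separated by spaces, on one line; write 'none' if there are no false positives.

Answer: ant emu yak

Derivation:
Start: bits=000000000000
After insert 'pig': sets bits 8 11 -> bits=000000001001
After insert 'jay': sets bits 2 6 -> bits=001000101001
After insert 'hen': sets bits 1 9 -> bits=011000101101
After insert 'bat': sets bits 0 10 -> bits=111000101111
After insert 'dog': sets bits 8 -> bits=111000101111
After insert 'ram': sets bits 0 8 -> bits=111000101111
Not inserted: ant emu owl yak — query each against bits=111000101111:
query ant: checks bit0=1 (all 1) -> maybe => FALSE POSITIVE
query emu: checks bit1=1, bit11=1 (all 1) -> maybe => FALSE POSITIVE
query owl: checks bit1=1, bit7=0 (has a 0) -> no => not a false positive
query yak: checks bit1=1, bit10=1 (all 1) -> maybe => FALSE POSITIVE
False positives (alphabetical): ant emu yak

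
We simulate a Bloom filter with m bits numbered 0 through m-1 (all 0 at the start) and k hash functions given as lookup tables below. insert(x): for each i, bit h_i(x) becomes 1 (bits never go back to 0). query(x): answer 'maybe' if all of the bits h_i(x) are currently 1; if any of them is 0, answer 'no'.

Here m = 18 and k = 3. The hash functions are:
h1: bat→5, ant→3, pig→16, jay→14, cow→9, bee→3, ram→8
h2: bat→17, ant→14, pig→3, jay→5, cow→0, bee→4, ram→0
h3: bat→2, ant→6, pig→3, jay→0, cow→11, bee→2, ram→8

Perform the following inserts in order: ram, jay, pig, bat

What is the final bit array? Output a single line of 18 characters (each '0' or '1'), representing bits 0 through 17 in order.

Answer: 101101001000001011

Derivation:
Start: bits=000000000000000000
After insert 'ram': sets bits 0 8 -> bits=100000001000000000
After insert 'jay': sets bits 0 5 14 -> bits=100001001000001000
After insert 'pig': sets bits 3 16 -> bits=100101001000001010
After insert 'bat': sets bits 2 5 17 -> bits=101101001000001011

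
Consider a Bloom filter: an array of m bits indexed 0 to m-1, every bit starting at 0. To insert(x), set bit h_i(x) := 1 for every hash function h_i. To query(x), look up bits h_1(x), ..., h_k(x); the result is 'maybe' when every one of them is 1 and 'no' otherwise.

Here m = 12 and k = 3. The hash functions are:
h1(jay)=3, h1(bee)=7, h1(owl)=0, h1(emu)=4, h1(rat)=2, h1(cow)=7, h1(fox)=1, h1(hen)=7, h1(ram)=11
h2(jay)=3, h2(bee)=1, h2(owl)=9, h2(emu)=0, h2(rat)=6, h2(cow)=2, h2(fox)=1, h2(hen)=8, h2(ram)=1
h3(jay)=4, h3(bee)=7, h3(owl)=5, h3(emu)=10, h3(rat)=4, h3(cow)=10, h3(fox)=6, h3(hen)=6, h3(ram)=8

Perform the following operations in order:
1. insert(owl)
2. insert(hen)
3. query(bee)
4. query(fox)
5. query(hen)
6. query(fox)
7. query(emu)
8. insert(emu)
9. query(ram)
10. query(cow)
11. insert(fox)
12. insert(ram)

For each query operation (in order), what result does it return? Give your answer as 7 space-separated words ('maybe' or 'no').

Answer: no no maybe no no no no

Derivation:
Start: bits=000000000000
Op 1: insert owl -> sets bits 0 5 9 -> bits=100001000100
Op 2: insert hen -> sets bits 6 7 8 -> bits=100001111100
Op 3: query bee -> checks bit1=0, bit7=1 (has a 0) -> no
Op 4: query fox -> checks bit1=0, bit6=1 (has a 0) -> no
Op 5: query hen -> checks bit6=1, bit7=1, bit8=1 (all 1) -> maybe
Op 6: query fox -> checks bit1=0, bit6=1 (has a 0) -> no
Op 7: query emu -> checks bit0=1, bit4=0, bit10=0 (has a 0) -> no
Op 8: insert emu -> sets bits 0 4 10 -> bits=100011111110
Op 9: query ram -> checks bit1=0, bit8=1, bit11=0 (has a 0) -> no
Op 10: query cow -> checks bit2=0, bit7=1, bit10=1 (has a 0) -> no
Op 11: insert fox -> sets bits 1 6 -> bits=110011111110
Op 12: insert ram -> sets bits 1 8 11 -> bits=110011111111
Query results in order: no no maybe no no no no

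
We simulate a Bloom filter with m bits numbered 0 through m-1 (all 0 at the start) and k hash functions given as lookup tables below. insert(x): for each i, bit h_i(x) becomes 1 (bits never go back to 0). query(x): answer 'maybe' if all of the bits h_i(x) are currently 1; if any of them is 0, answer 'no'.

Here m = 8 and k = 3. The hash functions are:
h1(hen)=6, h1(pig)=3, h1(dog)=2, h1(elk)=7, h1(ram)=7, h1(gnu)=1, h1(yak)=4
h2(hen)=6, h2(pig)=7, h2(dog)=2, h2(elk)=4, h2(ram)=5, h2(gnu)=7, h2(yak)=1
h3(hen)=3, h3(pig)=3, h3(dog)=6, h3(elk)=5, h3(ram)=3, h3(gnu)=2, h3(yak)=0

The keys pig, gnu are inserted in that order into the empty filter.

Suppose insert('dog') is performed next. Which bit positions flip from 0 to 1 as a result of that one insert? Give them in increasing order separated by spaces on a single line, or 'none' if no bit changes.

Answer: 6

Derivation:
Start: bits=00000000
After insert 'pig': sets bits 3 7 -> bits=00010001
After insert 'gnu': sets bits 1 2 7 -> bits=01110001
insert 'dog' would touch bits 2 6; currently bit2=1, bit6=0
Bits that are 0 among those (would change 0->1): 6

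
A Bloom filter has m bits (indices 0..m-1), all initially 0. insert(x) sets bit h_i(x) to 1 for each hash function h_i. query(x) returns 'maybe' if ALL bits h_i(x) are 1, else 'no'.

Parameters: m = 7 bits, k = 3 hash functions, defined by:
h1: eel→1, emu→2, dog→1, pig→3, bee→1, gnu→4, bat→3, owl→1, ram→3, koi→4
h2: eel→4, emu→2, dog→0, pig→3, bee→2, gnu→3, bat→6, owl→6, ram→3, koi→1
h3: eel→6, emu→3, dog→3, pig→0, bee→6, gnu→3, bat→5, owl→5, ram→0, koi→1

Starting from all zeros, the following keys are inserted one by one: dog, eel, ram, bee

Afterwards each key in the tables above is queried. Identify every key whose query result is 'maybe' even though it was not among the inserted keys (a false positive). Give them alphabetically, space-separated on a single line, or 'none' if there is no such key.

Answer: emu gnu koi pig

Derivation:
Start: bits=0000000
After insert 'dog': sets bits 0 1 3 -> bits=1101000
After insert 'eel': sets bits 1 4 6 -> bits=1101101
After insert 'ram': sets bits 0 3 -> bits=1101101
After insert 'bee': sets bits 1 2 6 -> bits=1111101
Not inserted: bat emu gnu koi owl pig — query each against bits=1111101:
query bat: checks bit3=1, bit5=0, bit6=1 (has a 0) -> no => not a false positive
query emu: checks bit2=1, bit3=1 (all 1) -> maybe => FALSE POSITIVE
query gnu: checks bit3=1, bit4=1 (all 1) -> maybe => FALSE POSITIVE
query koi: checks bit1=1, bit4=1 (all 1) -> maybe => FALSE POSITIVE
query owl: checks bit1=1, bit5=0, bit6=1 (has a 0) -> no => not a false positive
query pig: checks bit0=1, bit3=1 (all 1) -> maybe => FALSE POSITIVE
False positives (alphabetical): emu gnu koi pig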